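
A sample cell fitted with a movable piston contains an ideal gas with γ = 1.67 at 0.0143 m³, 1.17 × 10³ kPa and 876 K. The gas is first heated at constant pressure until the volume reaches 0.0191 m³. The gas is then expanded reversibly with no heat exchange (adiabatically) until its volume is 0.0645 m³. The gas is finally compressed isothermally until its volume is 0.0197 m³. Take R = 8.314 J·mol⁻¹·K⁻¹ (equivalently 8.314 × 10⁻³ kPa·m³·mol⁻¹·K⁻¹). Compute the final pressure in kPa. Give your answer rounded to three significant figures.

P constant ⇒ V ∝ T: P₂ = P₁; T₂ = T₁·(V₂/V₁) = 1170 K.
Reversible adiabatic, γ = 1.67: T₃ = T₂·(V₂/V₃)^(γ−1) = 517.7 K; P₃ = P₂·(V₂/V₃)^γ = 153.3 kPa.
T constant ⇒ Boyle's law P V = const: T₄ = T₃; P₄ = P₃·(V₃/V₄) = 501.9 kPa.

P₄ ≈ 502 kPa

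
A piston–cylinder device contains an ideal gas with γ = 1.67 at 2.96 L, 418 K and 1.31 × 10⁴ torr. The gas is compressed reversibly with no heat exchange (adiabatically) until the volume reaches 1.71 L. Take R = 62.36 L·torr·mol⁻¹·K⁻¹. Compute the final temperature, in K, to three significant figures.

Adiabatic (γ = 1.67), T V^(γ−1) and P V^γ constant: T₂ = T₁·(V₁/V₂)^(γ−1) = 603.7 K; P₂ = P₁·(V₁/V₂)^γ = 3.275e+04 torr.

T₂ ≈ 604 K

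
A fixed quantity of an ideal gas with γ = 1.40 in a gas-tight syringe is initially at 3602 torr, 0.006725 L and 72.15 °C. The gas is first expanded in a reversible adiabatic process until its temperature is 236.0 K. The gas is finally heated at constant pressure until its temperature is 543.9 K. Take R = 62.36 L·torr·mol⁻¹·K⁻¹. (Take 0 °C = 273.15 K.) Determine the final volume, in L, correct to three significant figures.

V₃ ≈ 0.0401 L

Convert: T₁ = 345.3 K.
Reversible adiabatic, γ = 1.40: P₂ = P₁·(T₂/T₁)^(γ/(γ−1)) = 950.7 torr; V₂ = V₁·(T₁/T₂)^(1/(γ−1)) = 0.01741 L.
P constant ⇒ V ∝ T: P₃ = P₂; V₃ = V₂·(T₃/T₂) = 0.04013 L.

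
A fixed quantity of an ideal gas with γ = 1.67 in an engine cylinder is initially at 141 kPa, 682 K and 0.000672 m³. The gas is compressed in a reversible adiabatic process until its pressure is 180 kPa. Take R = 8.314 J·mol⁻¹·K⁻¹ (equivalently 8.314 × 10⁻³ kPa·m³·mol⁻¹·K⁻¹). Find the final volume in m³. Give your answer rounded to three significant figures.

Adiabatic (γ = 1.67), T V^(γ−1) and P V^γ constant: T₂ = T₁·(P₂/P₁)^((γ−1)/γ) = 752.2 K; V₂ = V₁·(P₁/P₂)^(1/γ) = 0.0005806 m³.

V₂ ≈ 0.000581 m³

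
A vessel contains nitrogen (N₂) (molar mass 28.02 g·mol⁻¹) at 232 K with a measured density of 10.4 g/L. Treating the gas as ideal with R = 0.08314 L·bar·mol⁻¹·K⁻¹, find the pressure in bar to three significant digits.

P ≈ 7.16 bar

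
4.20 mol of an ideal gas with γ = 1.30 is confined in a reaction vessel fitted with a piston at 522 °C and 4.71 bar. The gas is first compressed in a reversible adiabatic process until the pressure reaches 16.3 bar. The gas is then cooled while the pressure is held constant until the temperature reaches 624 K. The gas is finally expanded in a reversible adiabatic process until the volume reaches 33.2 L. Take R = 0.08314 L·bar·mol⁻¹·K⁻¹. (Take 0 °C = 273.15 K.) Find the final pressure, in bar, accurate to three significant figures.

P₄ ≈ 5.00 bar

Convert: T₁ = 795.1 K.
From PV = nRT: V₁ = nRT₁/P₁ = 58.95 L.
Adiabatic (γ = 1.30), T V^(γ−1) and P V^γ constant: T₂ = T₁·(P₂/P₁)^((γ−1)/γ) = 1059 K; V₂ = V₁·(P₁/P₂)^(1/γ) = 22.69 L.
Isobaric, so V/T is constant: P₃ = P₂; V₃ = V₂·(T₃/T₂) = 13.37 L.
Reversible adiabatic, γ = 1.30: T₄ = T₃·(V₃/V₄)^(γ−1) = 475.0 K; P₄ = P₃·(V₃/V₄)^γ = 4.996 bar.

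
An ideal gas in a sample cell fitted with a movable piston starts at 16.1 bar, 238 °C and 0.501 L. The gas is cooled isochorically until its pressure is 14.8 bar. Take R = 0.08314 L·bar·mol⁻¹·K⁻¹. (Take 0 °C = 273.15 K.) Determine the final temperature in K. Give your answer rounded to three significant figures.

Convert: T₁ = 511.1 K.
Isochoric, so P/T is constant: V₂ = V₁; T₂ = T₁·(P₂/P₁) = 469.9 K.

T₂ ≈ 470 K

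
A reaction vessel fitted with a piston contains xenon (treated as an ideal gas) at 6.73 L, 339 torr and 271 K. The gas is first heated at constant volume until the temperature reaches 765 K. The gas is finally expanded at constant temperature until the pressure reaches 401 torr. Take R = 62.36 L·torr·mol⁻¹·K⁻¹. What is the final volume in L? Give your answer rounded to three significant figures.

V₃ ≈ 16.1 L

V constant ⇒ P ∝ T: V₂ = V₁; P₂ = P₁·(T₂/T₁) = 957.0 torr.
Isothermal, so P V is constant: T₃ = T₂; V₃ = V₂·(P₂/P₃) = 16.06 L.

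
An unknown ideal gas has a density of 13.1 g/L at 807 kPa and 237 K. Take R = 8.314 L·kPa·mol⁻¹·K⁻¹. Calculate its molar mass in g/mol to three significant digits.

ρ = PM/(RT) ⇒ M = ρRT/P = (13.1 × 8.314 × 237.0) / 807

M ≈ 32.0 g/mol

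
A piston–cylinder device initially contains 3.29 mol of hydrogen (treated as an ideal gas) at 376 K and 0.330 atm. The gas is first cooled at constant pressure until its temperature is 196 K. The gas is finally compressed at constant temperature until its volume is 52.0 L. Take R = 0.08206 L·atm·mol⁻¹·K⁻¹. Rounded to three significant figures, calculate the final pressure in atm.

From PV = nRT: V₁ = nRT₁/P₁ = 307.6 L.
Isobaric, so V/T is constant: P₂ = P₁; V₂ = V₁·(T₂/T₁) = 160.4 L.
T constant ⇒ Boyle's law P V = const: T₃ = T₂; P₃ = P₂·(V₂/V₃) = 1.018 atm.

P₃ ≈ 1.02 atm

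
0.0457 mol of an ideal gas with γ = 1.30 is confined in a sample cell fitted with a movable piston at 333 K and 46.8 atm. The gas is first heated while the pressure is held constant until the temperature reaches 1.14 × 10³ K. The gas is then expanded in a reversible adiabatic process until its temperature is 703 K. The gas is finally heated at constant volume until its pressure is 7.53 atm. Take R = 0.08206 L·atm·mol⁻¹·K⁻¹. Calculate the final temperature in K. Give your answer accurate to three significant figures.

T₄ ≈ 919 K

From PV = nRT: V₁ = nRT₁/P₁ = 0.02668 L.
P constant ⇒ V ∝ T: P₂ = P₁; V₂ = V₁·(T₂/T₁) = 0.09135 L.
Adiabatic (γ = 1.30), T V^(γ−1) and P V^γ constant: P₃ = P₂·(T₃/T₂)^(γ/(γ−1)) = 5.761 atm; V₃ = V₂·(T₂/T₃)^(1/(γ−1)) = 0.4577 L.
Isochoric, so P/T is constant: V₄ = V₃; T₄ = T₃·(P₄/P₃) = 918.9 K.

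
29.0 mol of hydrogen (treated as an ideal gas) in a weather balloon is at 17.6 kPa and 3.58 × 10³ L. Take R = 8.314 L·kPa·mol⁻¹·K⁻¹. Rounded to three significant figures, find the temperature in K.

T ≈ 261 K

PV = nRT ⇒ T = PV/(nR) = (17.6 × 3.58e+03) / (29.0 × 8.314)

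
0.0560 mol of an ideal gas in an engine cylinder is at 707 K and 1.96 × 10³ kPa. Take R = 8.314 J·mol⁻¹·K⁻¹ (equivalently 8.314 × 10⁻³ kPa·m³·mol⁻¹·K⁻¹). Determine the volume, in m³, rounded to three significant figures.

PV = nRT ⇒ V = nRT/P = (0.0560 × 8.314 × 10⁻³ × 707) / 1.96e+03

V ≈ 0.000168 m³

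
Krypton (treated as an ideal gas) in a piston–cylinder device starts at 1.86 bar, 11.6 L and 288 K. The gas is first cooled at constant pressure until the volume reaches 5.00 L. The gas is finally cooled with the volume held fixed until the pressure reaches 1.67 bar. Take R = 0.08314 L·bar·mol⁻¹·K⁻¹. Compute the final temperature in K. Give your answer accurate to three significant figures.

Isobaric, so V/T is constant: P₂ = P₁; T₂ = T₁·(V₂/V₁) = 124.1 K.
V constant ⇒ P ∝ T: V₃ = V₂; T₃ = T₂·(P₃/P₂) = 111.5 K.

T₃ ≈ 111 K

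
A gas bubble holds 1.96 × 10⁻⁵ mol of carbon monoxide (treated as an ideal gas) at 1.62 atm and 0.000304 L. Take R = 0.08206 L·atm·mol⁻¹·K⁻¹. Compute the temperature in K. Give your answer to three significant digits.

T ≈ 306 K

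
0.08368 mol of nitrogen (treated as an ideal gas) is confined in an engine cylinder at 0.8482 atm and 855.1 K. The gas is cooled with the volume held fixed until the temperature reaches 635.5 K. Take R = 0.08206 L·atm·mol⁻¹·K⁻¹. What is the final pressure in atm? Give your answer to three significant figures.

From PV = nRT: V₁ = nRT₁/P₁ = 6.923 L.
Isochoric, so P/T is constant: V₂ = V₁; P₂ = P₁·(T₂/T₁) = 0.6304 atm.

P₂ ≈ 0.630 atm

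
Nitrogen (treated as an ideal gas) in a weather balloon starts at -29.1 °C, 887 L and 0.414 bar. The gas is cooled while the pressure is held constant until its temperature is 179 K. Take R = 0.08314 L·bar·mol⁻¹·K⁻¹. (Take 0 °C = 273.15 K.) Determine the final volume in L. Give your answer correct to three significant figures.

V₂ ≈ 651 L

Convert: T₁ = 244.0 K.
Isobaric, so V/T is constant: P₂ = P₁; V₂ = V₁·(T₂/T₁) = 650.6 L.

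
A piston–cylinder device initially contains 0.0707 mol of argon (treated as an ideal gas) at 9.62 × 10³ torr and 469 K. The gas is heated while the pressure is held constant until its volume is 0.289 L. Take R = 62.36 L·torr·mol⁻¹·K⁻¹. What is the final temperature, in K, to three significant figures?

T₂ ≈ 631 K

From PV = nRT: V₁ = nRT₁/P₁ = 0.2149 L.
P constant ⇒ V ∝ T: P₂ = P₁; T₂ = T₁·(V₂/V₁) = 630.6 K.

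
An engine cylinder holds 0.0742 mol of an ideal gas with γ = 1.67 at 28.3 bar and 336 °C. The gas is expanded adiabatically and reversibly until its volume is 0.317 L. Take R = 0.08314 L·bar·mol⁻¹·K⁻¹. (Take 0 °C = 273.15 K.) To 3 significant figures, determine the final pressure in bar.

Convert: T₁ = 609.1 K.
From PV = nRT: V₁ = nRT₁/P₁ = 0.1328 L.
Reversible adiabatic, γ = 1.67: T₂ = T₁·(V₁/V₂)^(γ−1) = 340.0 K; P₂ = P₁·(V₁/V₂)^γ = 6.617 bar.

P₂ ≈ 6.62 bar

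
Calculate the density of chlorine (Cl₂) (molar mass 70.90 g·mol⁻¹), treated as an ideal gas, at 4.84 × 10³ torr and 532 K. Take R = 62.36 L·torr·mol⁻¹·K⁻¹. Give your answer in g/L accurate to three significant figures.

ρ = PM/(RT) = (4.84e+03 × 70.90) / (62.36 × 532.0)

ρ ≈ 10.3 g/L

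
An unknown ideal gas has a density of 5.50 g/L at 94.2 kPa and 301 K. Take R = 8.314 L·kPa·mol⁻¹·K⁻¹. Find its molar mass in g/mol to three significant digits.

M ≈ 146 g/mol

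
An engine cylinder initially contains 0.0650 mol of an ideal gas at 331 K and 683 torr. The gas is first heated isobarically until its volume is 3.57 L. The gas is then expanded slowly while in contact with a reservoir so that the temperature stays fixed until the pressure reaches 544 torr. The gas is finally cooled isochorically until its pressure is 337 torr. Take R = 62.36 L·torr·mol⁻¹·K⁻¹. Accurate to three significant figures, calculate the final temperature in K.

T₄ ≈ 373 K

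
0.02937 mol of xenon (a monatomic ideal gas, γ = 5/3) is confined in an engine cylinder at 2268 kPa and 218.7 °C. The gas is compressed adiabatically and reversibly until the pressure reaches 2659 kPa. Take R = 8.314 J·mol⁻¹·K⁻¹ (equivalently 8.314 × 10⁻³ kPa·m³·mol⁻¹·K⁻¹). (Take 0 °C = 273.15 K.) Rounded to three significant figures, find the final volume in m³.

V₂ ≈ 4.81e-05 m³

Convert: T₁ = 491.8 K.
From PV = nRT: V₁ = nRT₁/P₁ = 5.295e-05 m³.
Adiabatic (γ = 5/3), T V^(γ−1) and P V^γ constant: T₂ = T₁·(P₂/P₁)^((γ−1)/γ) = 524.2 K; V₂ = V₁·(P₁/P₂)^(1/γ) = 4.813e-05 m³.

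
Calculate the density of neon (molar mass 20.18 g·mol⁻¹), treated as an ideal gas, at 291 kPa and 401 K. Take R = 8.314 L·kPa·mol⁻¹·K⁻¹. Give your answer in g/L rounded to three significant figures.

ρ ≈ 1.76 g/L

ρ = PM/(RT) = (291 × 20.18) / (8.314 × 401.0)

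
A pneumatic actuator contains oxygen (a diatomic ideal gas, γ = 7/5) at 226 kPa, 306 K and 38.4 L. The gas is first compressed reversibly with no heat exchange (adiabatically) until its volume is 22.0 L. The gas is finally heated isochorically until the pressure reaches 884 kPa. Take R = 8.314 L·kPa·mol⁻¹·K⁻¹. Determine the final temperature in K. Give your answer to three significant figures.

Reversible adiabatic, γ = 7/5: T₂ = T₁·(V₁/V₂)^(γ−1) = 382.4 K; P₂ = P₁·(V₁/V₂)^γ = 492.9 kPa.
V constant ⇒ P ∝ T: V₃ = V₂; T₃ = T₂·(P₃/P₂) = 685.7 K.

T₃ ≈ 686 K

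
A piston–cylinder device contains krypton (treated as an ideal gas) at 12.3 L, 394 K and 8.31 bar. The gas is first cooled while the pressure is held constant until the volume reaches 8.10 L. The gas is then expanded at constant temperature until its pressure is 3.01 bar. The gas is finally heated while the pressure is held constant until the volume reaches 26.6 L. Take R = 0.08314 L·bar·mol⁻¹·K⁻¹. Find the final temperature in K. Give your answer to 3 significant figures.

T₄ ≈ 309 K

Isobaric, so V/T is constant: P₂ = P₁; T₂ = T₁·(V₂/V₁) = 259.5 K.
Isothermal, so P V is constant: T₃ = T₂; V₃ = V₂·(P₂/P₃) = 22.36 L.
Isobaric, so V/T is constant: P₄ = P₃; T₄ = T₃·(V₄/V₃) = 308.6 K.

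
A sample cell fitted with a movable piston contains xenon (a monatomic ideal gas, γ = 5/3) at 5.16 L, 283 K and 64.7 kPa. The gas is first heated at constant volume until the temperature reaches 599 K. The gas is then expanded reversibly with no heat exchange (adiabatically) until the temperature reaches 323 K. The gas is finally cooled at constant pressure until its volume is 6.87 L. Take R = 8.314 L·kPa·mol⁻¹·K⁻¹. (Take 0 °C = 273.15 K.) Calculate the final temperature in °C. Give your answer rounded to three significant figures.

Isochoric, so P/T is constant: V₂ = V₁; P₂ = P₁·(T₂/T₁) = 136.9 kPa.
Adiabatic (γ = 5/3), T V^(γ−1) and P V^γ constant: P₃ = P₂·(T₃/T₂)^(γ/(γ−1)) = 29.24 kPa; V₃ = V₂·(T₂/T₃)^(1/(γ−1)) = 13.03 L.
P constant ⇒ V ∝ T: P₄ = P₃; T₄ = T₃·(V₄/V₃) = 170.3 K.

T₄ ≈ -103 °C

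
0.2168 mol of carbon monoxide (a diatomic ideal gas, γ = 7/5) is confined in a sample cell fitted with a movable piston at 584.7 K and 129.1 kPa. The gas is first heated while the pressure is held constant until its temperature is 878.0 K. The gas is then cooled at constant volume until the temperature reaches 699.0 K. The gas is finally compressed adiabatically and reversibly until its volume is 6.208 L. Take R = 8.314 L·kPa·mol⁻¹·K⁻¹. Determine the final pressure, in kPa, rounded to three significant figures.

P₄ ≈ 266 kPa

From PV = nRT: V₁ = nRT₁/P₁ = 8.163 L.
Isobaric, so V/T is constant: P₂ = P₁; V₂ = V₁·(T₂/T₁) = 12.26 L.
Isochoric, so P/T is constant: V₃ = V₂; P₃ = P₂·(T₃/T₂) = 102.8 kPa.
Adiabatic (γ = 7/5), T V^(γ−1) and P V^γ constant: T₄ = T₃·(V₃/V₄)^(γ−1) = 917.6 K; P₄ = P₃·(V₃/V₄)^γ = 266.4 kPa.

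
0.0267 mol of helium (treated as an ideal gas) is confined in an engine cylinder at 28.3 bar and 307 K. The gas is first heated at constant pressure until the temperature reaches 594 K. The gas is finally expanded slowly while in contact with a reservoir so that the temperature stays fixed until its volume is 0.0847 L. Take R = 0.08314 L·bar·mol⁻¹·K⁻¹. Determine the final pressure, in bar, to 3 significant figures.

P₃ ≈ 15.6 bar

From PV = nRT: V₁ = nRT₁/P₁ = 0.02408 L.
Isobaric, so V/T is constant: P₂ = P₁; V₂ = V₁·(T₂/T₁) = 0.04659 L.
Isothermal, so P V is constant: T₃ = T₂; P₃ = P₂·(V₂/V₃) = 15.57 bar.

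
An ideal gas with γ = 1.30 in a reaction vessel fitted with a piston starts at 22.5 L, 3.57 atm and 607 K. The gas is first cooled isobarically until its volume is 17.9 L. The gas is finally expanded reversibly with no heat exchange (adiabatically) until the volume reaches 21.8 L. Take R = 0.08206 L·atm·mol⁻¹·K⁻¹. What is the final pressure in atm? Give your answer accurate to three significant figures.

P constant ⇒ V ∝ T: P₂ = P₁; T₂ = T₁·(V₂/V₁) = 482.9 K.
Adiabatic (γ = 1.30), T V^(γ−1) and P V^γ constant: T₃ = T₂·(V₂/V₃)^(γ−1) = 455.2 K; P₃ = P₂·(V₂/V₃)^γ = 2.763 atm.

P₃ ≈ 2.76 atm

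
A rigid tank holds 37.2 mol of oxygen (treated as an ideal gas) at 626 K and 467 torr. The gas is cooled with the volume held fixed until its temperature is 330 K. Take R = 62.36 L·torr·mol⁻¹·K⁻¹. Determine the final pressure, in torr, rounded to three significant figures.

From PV = nRT: V₁ = nRT₁/P₁ = 3110 L.
V constant ⇒ P ∝ T: V₂ = V₁; P₂ = P₁·(T₂/T₁) = 246.2 torr.

P₂ ≈ 246 torr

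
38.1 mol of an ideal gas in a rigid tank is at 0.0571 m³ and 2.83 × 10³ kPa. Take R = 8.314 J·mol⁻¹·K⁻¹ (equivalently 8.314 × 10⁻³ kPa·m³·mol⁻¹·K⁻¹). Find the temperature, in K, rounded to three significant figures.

PV = nRT ⇒ T = PV/(nR) = (2.83e+03 × 0.0571) / (38.1 × 8.314 × 10⁻³)

T ≈ 510 K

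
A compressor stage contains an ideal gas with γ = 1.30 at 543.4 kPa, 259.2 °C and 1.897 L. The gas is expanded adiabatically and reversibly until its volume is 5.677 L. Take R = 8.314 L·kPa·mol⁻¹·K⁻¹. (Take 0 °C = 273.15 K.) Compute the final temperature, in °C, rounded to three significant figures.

Convert: T₁ = 532.3 K.
Adiabatic (γ = 1.30), T V^(γ−1) and P V^γ constant: T₂ = T₁·(V₁/V₂)^(γ−1) = 383.2 K; P₂ = P₁·(V₁/V₂)^γ = 130.7 kPa.

T₂ ≈ 110 °C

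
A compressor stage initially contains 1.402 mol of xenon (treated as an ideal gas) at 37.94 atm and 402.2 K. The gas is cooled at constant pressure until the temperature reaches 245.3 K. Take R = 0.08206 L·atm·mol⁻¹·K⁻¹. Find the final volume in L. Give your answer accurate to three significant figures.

From PV = nRT: V₁ = nRT₁/P₁ = 1.220 L.
Isobaric, so V/T is constant: P₂ = P₁; V₂ = V₁·(T₂/T₁) = 0.7438 L.

V₂ ≈ 0.744 L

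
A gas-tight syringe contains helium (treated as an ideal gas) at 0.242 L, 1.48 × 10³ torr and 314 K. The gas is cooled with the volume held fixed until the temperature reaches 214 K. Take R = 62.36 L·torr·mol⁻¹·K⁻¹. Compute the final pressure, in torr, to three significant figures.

P₂ ≈ 1.01e+03 torr

V constant ⇒ P ∝ T: V₂ = V₁; P₂ = P₁·(T₂/T₁) = 1009 torr.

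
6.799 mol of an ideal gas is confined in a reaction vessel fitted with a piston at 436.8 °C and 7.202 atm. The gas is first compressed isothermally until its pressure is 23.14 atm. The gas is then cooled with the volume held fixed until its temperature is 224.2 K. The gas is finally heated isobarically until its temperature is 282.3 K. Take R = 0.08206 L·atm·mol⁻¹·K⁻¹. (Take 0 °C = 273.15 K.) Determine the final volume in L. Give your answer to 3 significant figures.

Convert: T₁ = 710.0 K.
From PV = nRT: V₁ = nRT₁/P₁ = 55.00 L.
T constant ⇒ Boyle's law P V = const: T₂ = T₁; V₂ = V₁·(P₁/P₂) = 17.12 L.
V constant ⇒ P ∝ T: V₃ = V₂; P₃ = P₂·(T₃/T₂) = 7.308 atm.
P constant ⇒ V ∝ T: P₄ = P₃; V₄ = V₃·(T₄/T₃) = 21.55 L.

V₄ ≈ 21.6 L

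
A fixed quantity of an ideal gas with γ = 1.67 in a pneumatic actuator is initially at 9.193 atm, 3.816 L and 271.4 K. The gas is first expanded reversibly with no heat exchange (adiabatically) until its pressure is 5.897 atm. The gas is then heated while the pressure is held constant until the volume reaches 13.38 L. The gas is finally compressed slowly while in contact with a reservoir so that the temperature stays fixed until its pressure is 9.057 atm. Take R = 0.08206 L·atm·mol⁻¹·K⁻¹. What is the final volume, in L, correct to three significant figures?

Adiabatic (γ = 1.67), T V^(γ−1) and P V^γ constant: T₂ = T₁·(P₂/P₁)^((γ−1)/γ) = 227.1 K; V₂ = V₁·(P₁/P₂)^(1/γ) = 4.978 L.
P constant ⇒ V ∝ T: P₃ = P₂; T₃ = T₂·(V₃/V₂) = 610.4 K.
Isothermal, so P V is constant: T₄ = T₃; V₄ = V₃·(P₃/P₄) = 8.712 L.

V₄ ≈ 8.71 L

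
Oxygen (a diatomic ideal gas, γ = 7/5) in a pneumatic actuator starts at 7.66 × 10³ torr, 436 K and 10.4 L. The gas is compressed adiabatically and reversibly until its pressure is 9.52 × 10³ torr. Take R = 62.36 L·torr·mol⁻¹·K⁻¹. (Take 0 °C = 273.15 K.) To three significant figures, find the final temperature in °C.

Reversible adiabatic, γ = 7/5: T₂ = T₁·(P₂/P₁)^((γ−1)/γ) = 463.9 K; V₂ = V₁·(P₁/P₂)^(1/γ) = 8.904 L.

T₂ ≈ 191 °C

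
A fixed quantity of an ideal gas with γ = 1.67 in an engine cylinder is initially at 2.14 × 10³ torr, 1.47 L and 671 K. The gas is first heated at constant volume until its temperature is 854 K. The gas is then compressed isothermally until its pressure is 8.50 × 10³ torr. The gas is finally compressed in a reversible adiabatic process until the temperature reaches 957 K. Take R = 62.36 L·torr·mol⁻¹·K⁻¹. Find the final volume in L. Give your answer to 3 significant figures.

V₄ ≈ 0.397 L

Isochoric, so P/T is constant: V₂ = V₁; P₂ = P₁·(T₂/T₁) = 2724 torr.
Isothermal, so P V is constant: T₃ = T₂; V₃ = V₂·(P₂/P₃) = 0.4710 L.
Reversible adiabatic, γ = 1.67: P₄ = P₃·(T₄/T₃)^(γ/(γ−1)) = 1.129e+04 torr; V₄ = V₃·(T₃/T₄)^(1/(γ−1)) = 0.3974 L.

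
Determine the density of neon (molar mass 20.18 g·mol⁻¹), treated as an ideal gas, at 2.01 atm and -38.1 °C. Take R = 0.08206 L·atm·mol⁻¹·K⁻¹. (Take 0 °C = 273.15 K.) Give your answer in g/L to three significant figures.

ρ = PM/(RT) = (2.01 × 20.18) / (0.08206 × 235.0)

ρ ≈ 2.10 g/L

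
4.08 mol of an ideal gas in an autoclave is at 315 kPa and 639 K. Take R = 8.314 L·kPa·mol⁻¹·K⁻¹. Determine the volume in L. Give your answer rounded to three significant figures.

PV = nRT ⇒ V = nRT/P = (4.08 × 8.314 × 639) / 315

V ≈ 68.8 L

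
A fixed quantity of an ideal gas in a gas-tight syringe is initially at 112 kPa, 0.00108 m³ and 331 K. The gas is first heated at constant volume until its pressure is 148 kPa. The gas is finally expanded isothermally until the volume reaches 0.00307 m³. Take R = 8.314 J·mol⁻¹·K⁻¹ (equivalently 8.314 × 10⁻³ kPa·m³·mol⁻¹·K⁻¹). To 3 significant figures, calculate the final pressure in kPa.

P₃ ≈ 52.1 kPa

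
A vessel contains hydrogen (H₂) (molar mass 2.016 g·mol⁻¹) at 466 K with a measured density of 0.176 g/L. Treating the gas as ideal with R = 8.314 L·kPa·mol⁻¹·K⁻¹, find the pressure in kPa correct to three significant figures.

ρ = PM/(RT) ⇒ P = ρRT/M = (0.176 × 8.314 × 466.0) / 2.016

P ≈ 338 kPa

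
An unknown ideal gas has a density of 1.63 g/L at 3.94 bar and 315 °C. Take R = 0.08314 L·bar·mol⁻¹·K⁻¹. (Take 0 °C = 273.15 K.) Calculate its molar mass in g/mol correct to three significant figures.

ρ = PM/(RT) ⇒ M = ρRT/P = (1.63 × 0.08314 × 588.1) / 3.94

M ≈ 20.2 g/mol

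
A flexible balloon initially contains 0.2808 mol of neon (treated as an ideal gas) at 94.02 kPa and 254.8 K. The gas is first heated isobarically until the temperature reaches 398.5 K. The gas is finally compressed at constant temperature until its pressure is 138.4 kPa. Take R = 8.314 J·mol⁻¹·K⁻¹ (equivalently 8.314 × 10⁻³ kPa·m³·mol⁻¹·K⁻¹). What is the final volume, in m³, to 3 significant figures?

V₃ ≈ 0.00672 m³

From PV = nRT: V₁ = nRT₁/P₁ = 0.006327 m³.
Isobaric, so V/T is constant: P₂ = P₁; V₂ = V₁·(T₂/T₁) = 0.009895 m³.
Isothermal, so P V is constant: T₃ = T₂; V₃ = V₂·(P₂/P₃) = 0.006722 m³.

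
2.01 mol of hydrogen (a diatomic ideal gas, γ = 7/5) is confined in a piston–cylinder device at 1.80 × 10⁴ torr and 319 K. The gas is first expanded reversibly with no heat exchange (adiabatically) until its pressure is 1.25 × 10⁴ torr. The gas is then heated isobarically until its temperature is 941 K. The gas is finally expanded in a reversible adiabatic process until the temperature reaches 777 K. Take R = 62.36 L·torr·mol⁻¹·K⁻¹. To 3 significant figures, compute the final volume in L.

V₄ ≈ 15.2 L

From PV = nRT: V₁ = nRT₁/P₁ = 2.221 L.
Reversible adiabatic, γ = 7/5: T₂ = T₁·(P₂/P₁)^((γ−1)/γ) = 287.4 K; V₂ = V₁·(P₁/P₂)^(1/γ) = 2.882 L.
P constant ⇒ V ∝ T: P₃ = P₂; V₃ = V₂·(T₃/T₂) = 9.436 L.
Adiabatic (γ = 7/5), T V^(γ−1) and P V^γ constant: P₄ = P₃·(T₄/T₃)^(γ/(γ−1)) = 6395 torr; V₄ = V₃·(T₃/T₄)^(1/(γ−1)) = 15.23 L.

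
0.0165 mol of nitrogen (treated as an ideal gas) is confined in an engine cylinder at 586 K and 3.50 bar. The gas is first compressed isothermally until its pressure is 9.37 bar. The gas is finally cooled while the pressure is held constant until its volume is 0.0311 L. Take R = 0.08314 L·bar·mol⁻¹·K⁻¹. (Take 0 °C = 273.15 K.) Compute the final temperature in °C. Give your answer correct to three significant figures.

T₃ ≈ -60.7 °C

From PV = nRT: V₁ = nRT₁/P₁ = 0.2297 L.
Isothermal, so P V is constant: T₂ = T₁; V₂ = V₁·(P₁/P₂) = 0.08579 L.
Isobaric, so V/T is constant: P₃ = P₂; T₃ = T₂·(V₃/V₂) = 212.4 K.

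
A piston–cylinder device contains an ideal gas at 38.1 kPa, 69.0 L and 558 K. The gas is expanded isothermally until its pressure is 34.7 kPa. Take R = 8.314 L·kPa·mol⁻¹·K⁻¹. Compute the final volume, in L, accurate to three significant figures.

V₂ ≈ 75.8 L

Isothermal, so P V is constant: T₂ = T₁; V₂ = V₁·(P₁/P₂) = 75.76 L.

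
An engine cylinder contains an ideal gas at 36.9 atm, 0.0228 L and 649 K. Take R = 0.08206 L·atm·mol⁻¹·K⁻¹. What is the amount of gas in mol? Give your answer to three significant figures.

n ≈ 0.0158 mol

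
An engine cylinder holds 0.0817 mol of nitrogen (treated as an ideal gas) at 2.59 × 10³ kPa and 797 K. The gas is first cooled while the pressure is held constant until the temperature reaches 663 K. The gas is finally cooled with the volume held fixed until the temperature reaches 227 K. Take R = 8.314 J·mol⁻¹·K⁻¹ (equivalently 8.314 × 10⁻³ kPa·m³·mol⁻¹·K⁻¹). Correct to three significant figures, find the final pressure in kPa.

From PV = nRT: V₁ = nRT₁/P₁ = 0.0002090 m³.
Isobaric, so V/T is constant: P₂ = P₁; V₂ = V₁·(T₂/T₁) = 0.0001739 m³.
Isochoric, so P/T is constant: V₃ = V₂; P₃ = P₂·(T₃/T₂) = 886.8 kPa.

P₃ ≈ 887 kPa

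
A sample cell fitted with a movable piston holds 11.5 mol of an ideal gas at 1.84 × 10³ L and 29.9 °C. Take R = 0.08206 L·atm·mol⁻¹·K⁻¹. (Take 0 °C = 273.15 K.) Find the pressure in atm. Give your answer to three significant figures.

Convert: T = 303.05 K.
PV = nRT ⇒ P = nRT/V = (11.5 × 0.08206 × 303.05) / 1.84e+03

P ≈ 0.155 atm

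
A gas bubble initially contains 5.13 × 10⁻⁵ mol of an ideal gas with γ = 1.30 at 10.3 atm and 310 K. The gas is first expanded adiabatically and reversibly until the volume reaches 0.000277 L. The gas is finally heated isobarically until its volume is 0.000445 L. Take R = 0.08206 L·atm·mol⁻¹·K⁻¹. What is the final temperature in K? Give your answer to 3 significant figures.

From PV = nRT: V₁ = nRT₁/P₁ = 0.0001267 L.
Reversible adiabatic, γ = 1.30: T₂ = T₁·(V₁/V₂)^(γ−1) = 245.2 K; P₂ = P₁·(V₁/V₂)^γ = 3.726 atm.
Isobaric, so V/T is constant: P₃ = P₂; T₃ = T₂·(V₃/V₂) = 393.8 K.

T₃ ≈ 394 K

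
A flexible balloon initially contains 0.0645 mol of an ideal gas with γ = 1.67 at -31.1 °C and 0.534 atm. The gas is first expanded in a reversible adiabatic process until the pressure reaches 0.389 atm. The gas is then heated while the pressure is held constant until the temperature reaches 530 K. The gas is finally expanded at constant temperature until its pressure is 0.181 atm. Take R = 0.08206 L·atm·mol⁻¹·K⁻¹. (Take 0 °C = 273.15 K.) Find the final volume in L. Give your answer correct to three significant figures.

V₄ ≈ 15.5 L

Convert: T₁ = 242.0 K.
From PV = nRT: V₁ = nRT₁/P₁ = 2.399 L.
Adiabatic (γ = 1.67), T V^(γ−1) and P V^γ constant: T₂ = T₁·(P₂/P₁)^((γ−1)/γ) = 213.2 K; V₂ = V₁·(P₁/P₂)^(1/γ) = 2.900 L.
P constant ⇒ V ∝ T: P₃ = P₂; V₃ = V₂·(T₃/T₂) = 7.211 L.
Isothermal, so P V is constant: T₄ = T₃; V₄ = V₃·(P₃/P₄) = 15.50 L.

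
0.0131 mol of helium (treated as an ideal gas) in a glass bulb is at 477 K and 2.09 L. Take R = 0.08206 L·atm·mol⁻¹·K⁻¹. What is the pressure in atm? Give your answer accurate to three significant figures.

P ≈ 0.245 atm

PV = nRT ⇒ P = nRT/V = (0.0131 × 0.08206 × 477) / 2.09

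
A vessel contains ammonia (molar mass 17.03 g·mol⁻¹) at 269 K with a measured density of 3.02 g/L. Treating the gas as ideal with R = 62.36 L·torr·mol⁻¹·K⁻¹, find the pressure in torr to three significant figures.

ρ = PM/(RT) ⇒ P = ρRT/M = (3.02 × 62.36 × 269.0) / 17.03

P ≈ 2.97e+03 torr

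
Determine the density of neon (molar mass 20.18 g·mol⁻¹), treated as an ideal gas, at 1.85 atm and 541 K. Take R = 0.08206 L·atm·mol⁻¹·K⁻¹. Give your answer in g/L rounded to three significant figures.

ρ ≈ 0.841 g/L

ρ = PM/(RT) = (1.85 × 20.18) / (0.08206 × 541.0)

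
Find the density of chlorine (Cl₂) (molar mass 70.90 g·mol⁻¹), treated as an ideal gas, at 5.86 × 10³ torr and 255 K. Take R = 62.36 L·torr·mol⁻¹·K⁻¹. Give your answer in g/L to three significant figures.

ρ = PM/(RT) = (5.86e+03 × 70.90) / (62.36 × 255.0)

ρ ≈ 26.1 g/L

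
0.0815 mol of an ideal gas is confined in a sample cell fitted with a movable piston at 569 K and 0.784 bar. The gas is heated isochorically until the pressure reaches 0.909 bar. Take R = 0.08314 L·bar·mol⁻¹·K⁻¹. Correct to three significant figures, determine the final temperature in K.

From PV = nRT: V₁ = nRT₁/P₁ = 4.918 L.
V constant ⇒ P ∝ T: V₂ = V₁; T₂ = T₁·(P₂/P₁) = 659.7 K.

T₂ ≈ 660 K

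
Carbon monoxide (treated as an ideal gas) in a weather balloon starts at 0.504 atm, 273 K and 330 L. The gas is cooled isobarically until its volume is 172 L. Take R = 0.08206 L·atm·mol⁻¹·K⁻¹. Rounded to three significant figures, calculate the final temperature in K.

T₂ ≈ 142 K

P constant ⇒ V ∝ T: P₂ = P₁; T₂ = T₁·(V₂/V₁) = 142.3 K.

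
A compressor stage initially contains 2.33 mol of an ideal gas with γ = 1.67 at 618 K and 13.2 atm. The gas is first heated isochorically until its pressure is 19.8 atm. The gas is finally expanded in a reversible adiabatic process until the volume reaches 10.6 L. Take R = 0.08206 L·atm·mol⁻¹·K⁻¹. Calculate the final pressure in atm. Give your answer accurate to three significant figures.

P₃ ≈ 14.9 atm

From PV = nRT: V₁ = nRT₁/P₁ = 8.952 L.
V constant ⇒ P ∝ T: V₂ = V₁; T₂ = T₁·(P₂/P₁) = 927.0 K.
Adiabatic (γ = 1.67), T V^(γ−1) and P V^γ constant: T₃ = T₂·(V₂/V₃)^(γ−1) = 827.7 K; P₃ = P₂·(V₂/V₃)^γ = 14.93 atm.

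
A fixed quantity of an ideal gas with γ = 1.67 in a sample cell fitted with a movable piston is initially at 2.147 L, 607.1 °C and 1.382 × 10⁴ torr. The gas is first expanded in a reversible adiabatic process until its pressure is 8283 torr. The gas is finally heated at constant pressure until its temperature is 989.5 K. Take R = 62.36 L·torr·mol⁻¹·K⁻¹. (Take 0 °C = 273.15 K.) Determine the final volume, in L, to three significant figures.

Convert: T₁ = 880.2 K.
Reversible adiabatic, γ = 1.67: T₂ = T₁·(P₂/P₁)^((γ−1)/γ) = 716.8 K; V₂ = V₁·(P₁/P₂)^(1/γ) = 2.917 L.
P constant ⇒ V ∝ T: P₃ = P₂; V₃ = V₂·(T₃/T₂) = 4.027 L.

V₃ ≈ 4.03 L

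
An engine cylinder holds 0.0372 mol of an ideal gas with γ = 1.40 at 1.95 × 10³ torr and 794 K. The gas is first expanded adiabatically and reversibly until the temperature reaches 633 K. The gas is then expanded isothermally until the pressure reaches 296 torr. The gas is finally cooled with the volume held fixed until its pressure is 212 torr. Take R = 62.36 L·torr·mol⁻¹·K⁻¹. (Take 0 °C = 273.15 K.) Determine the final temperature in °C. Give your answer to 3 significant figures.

T₄ ≈ 180 °C

From PV = nRT: V₁ = nRT₁/P₁ = 0.9446 L.
Reversible adiabatic, γ = 1.40: P₂ = P₁·(T₂/T₁)^(γ/(γ−1)) = 882.2 torr; V₂ = V₁·(T₁/T₂)^(1/(γ−1)) = 1.664 L.
Isothermal, so P V is constant: T₃ = T₂; V₃ = V₂·(P₂/P₃) = 4.961 L.
V constant ⇒ P ∝ T: V₄ = V₃; T₄ = T₃·(P₄/P₃) = 453.4 K.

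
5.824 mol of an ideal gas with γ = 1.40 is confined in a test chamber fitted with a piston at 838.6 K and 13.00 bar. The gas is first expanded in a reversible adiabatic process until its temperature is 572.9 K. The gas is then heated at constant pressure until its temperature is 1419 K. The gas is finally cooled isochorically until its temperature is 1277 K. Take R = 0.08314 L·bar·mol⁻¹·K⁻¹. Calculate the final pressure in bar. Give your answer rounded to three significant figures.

P₄ ≈ 3.08 bar

From PV = nRT: V₁ = nRT₁/P₁ = 31.24 L.
Adiabatic (γ = 1.40), T V^(γ−1) and P V^γ constant: P₂ = P₁·(T₂/T₁)^(γ/(γ−1)) = 3.426 bar; V₂ = V₁·(T₁/T₂)^(1/(γ−1)) = 80.97 L.
Isobaric, so V/T is constant: P₃ = P₂; V₃ = V₂·(T₃/T₂) = 200.6 L.
V constant ⇒ P ∝ T: V₄ = V₃; P₄ = P₃·(T₄/T₃) = 3.083 bar.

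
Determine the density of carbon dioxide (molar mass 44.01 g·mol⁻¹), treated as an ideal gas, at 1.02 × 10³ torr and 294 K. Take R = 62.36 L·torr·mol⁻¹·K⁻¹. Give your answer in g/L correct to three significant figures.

ρ = PM/(RT) = (1.02e+03 × 44.01) / (62.36 × 294.0)

ρ ≈ 2.45 g/L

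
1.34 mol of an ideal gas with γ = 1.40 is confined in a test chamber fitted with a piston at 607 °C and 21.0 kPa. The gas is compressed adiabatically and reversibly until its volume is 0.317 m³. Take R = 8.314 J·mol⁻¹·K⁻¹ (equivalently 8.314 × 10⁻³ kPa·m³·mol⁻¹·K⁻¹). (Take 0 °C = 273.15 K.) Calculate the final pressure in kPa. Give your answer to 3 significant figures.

P₂ ≈ 36.1 kPa

Convert: T₁ = 880.1 K.
From PV = nRT: V₁ = nRT₁/P₁ = 0.4669 m³.
Adiabatic (γ = 1.40), T V^(γ−1) and P V^γ constant: T₂ = T₁·(V₁/V₂)^(γ−1) = 1028 K; P₂ = P₁·(V₁/V₂)^γ = 36.12 kPa.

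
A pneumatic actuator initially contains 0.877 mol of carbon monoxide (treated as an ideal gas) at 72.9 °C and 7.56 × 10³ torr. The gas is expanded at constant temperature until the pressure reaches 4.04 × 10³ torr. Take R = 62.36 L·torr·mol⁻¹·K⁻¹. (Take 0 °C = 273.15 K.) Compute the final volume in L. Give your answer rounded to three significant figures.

V₂ ≈ 4.68 L

Convert: T₁ = 346.0 K.
From PV = nRT: V₁ = nRT₁/P₁ = 2.503 L.
T constant ⇒ Boyle's law P V = const: T₂ = T₁; V₂ = V₁·(P₁/P₂) = 4.684 L.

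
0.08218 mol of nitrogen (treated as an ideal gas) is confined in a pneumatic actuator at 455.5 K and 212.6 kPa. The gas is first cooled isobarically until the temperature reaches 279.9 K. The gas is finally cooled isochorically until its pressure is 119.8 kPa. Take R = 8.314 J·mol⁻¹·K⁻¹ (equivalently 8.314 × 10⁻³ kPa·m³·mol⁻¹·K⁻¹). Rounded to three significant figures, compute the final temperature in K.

From PV = nRT: V₁ = nRT₁/P₁ = 0.001464 m³.
P constant ⇒ V ∝ T: P₂ = P₁; V₂ = V₁·(T₂/T₁) = 0.0008995 m³.
Isochoric, so P/T is constant: V₃ = V₂; T₃ = T₂·(P₃/P₂) = 157.7 K.

T₃ ≈ 158 K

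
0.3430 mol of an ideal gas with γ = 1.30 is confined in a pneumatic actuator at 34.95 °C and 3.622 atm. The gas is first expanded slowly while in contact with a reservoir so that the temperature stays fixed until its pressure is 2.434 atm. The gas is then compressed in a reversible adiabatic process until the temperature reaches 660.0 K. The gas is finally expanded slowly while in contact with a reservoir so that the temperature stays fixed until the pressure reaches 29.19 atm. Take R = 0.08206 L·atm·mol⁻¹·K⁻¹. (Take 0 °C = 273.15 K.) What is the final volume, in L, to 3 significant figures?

V₄ ≈ 0.636 L

Convert: T₁ = 308.1 K.
From PV = nRT: V₁ = nRT₁/P₁ = 2.394 L.
T constant ⇒ Boyle's law P V = const: T₂ = T₁; V₂ = V₁·(P₁/P₂) = 3.563 L.
Adiabatic (γ = 1.30), T V^(γ−1) and P V^γ constant: P₃ = P₂·(T₃/T₂)^(γ/(γ−1)) = 66.07 atm; V₃ = V₂·(T₂/T₃)^(1/(γ−1)) = 0.2812 L.
Isothermal, so P V is constant: T₄ = T₃; V₄ = V₃·(P₃/P₄) = 0.6364 L.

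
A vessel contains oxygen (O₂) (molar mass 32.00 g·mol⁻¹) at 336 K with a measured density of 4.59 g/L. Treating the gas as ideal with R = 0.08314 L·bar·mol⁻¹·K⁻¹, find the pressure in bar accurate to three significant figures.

ρ = PM/(RT) ⇒ P = ρRT/M = (4.59 × 0.08314 × 336.0) / 32.00

P ≈ 4.01 bar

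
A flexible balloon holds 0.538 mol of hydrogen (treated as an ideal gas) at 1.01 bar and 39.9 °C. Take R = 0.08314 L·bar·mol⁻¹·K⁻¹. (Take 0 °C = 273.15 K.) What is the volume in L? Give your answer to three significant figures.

V ≈ 13.9 L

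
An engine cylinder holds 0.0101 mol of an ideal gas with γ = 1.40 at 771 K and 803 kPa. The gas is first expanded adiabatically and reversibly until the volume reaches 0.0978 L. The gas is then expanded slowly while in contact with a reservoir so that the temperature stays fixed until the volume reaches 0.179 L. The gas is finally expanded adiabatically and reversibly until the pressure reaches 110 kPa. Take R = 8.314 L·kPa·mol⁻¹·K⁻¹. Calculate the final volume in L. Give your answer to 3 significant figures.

V₄ ≈ 0.396 L

From PV = nRT: V₁ = nRT₁/P₁ = 0.08063 L.
Reversible adiabatic, γ = 1.40: T₂ = T₁·(V₁/V₂)^(γ−1) = 713.7 K; P₂ = P₁·(V₁/V₂)^γ = 612.8 kPa.
Isothermal, so P V is constant: T₃ = T₂; P₃ = P₂·(V₂/V₃) = 334.8 kPa.
Reversible adiabatic, γ = 1.40: T₄ = T₃·(P₄/P₃)^((γ−1)/γ) = 519.3 K; V₄ = V₃·(P₃/P₄)^(1/γ) = 0.3964 L.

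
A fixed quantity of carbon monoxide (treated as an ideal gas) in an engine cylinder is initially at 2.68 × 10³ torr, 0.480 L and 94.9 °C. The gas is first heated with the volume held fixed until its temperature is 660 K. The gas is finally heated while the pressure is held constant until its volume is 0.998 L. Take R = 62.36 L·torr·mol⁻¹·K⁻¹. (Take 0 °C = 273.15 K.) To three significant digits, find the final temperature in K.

Convert: T₁ = 368.0 K.
Isochoric, so P/T is constant: V₂ = V₁; P₂ = P₁·(T₂/T₁) = 4806 torr.
P constant ⇒ V ∝ T: P₃ = P₂; T₃ = T₂·(V₃/V₂) = 1372 K.

T₃ ≈ 1.37e+03 K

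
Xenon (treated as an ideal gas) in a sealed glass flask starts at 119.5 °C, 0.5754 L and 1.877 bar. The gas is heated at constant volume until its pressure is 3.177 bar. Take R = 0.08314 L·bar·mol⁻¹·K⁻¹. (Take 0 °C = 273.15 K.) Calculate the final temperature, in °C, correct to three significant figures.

Convert: T₁ = 392.6 K.
Isochoric, so P/T is constant: V₂ = V₁; T₂ = T₁·(P₂/P₁) = 664.6 K.

T₂ ≈ 391 °C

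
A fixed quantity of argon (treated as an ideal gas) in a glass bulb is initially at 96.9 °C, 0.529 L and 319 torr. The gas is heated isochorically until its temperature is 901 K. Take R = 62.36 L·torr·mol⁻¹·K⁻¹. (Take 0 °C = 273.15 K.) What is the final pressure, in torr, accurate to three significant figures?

P₂ ≈ 777 torr

Convert: T₁ = 370.0 K.
V constant ⇒ P ∝ T: V₂ = V₁; P₂ = P₁·(T₂/T₁) = 776.7 torr.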